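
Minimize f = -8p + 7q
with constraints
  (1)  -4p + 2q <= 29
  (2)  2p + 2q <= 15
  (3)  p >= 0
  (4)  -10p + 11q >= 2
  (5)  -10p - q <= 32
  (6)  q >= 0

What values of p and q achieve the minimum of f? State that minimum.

Feasible corners and f = -8p + 7q:
  (0, 15/2) → f = 105/2
  (23/6, 11/3) → f = -5
  (0, 2/11) → f = 14/11

The binding constraints are 2p + 2q = 15 and -10p + 11q = 2.
Solving simultaneously gives p = 23/6, q = 11/3.

p = 23/6, q = 11/3, minimum f = -5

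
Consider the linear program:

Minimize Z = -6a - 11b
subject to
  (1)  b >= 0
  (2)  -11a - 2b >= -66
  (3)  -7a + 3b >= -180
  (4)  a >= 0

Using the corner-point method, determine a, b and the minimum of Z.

a = 0, b = 33, minimum Z = -363

Vertices and Z = -6a - 11b:
  (6, 0) → Z = -36
  (0, 0) → Z = 0
  (0, 33) → Z = -363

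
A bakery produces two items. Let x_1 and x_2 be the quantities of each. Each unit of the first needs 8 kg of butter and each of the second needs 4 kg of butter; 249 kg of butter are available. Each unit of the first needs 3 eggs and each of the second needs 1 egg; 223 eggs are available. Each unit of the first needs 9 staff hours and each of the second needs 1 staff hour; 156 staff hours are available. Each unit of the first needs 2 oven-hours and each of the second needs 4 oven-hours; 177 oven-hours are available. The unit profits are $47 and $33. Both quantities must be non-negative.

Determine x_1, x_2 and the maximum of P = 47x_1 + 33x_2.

Extreme points and P = 47x_1 + 33x_2:
  (0, 0) → P = 0
  (0, 177/4) → P = 5841/4
  (52/3, 0) → P = 2444/3
  (375/28, 993/28) → P = 25197/14
  (12, 153/4) → P = 7305/4

The binding constraints are 8x_1 + 4x_2 = 249 and 2x_1 + 4x_2 = 177.
Solving simultaneously gives x_1 = 12, x_2 = 153/4.

x_1 = 12, x_2 = 153/4, maximum P = 7305/4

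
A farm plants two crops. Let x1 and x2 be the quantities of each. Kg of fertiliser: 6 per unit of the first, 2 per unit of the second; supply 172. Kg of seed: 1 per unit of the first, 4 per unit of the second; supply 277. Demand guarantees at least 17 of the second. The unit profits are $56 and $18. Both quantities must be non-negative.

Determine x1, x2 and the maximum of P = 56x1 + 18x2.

Feasible corners and P = 56x1 + 18x2:
  (0, 277/4) → P = 2493/2
  (0, 17) → P = 306
  (67/11, 745/11) → P = 17162/11
  (23, 17) → P = 1594

The binding constraints are 6x1 + 2x2 = 172 and x2 = 17.
Solving simultaneously gives x1 = 23, x2 = 17.

x1 = 23, x2 = 17, maximum P = 1594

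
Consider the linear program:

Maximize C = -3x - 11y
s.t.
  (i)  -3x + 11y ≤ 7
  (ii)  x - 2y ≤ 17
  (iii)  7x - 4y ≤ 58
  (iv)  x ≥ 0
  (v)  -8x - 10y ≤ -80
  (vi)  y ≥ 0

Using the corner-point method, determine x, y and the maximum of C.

x = 150/17, y = 16/17, maximum C = -626/17

Extreme points and C = -3x - 11y:
  (666/65, 223/65) → C = -4451/65
  (405/59, 148/59) → C = -2843/59
  (150/17, 16/17) → C = -626/17

At the optimal vertex, 7x - 4y = 58 and -8x - 10y = -80.
Solving simultaneously gives x = 150/17, y = 16/17.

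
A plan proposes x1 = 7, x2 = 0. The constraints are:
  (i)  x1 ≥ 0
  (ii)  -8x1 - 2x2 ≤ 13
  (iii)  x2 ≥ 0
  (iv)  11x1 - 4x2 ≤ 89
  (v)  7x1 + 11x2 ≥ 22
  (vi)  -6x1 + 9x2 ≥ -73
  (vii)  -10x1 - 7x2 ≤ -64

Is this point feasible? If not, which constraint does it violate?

(i): 7 ≥ 0 ✓
(ii): -56 ≤ 13 ✓
(iii): 0 ≥ 0 ✓
(iv): 77 ≤ 89 ✓
(v): 49 ≥ 22 ✓
(vi): -42 ≥ -73 ✓
(vii): -70 ≤ -64 ✓

feasible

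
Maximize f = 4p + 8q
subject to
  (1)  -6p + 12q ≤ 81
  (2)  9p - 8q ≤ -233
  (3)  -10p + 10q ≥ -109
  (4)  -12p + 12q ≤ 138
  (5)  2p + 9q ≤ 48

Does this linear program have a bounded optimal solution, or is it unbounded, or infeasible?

bounded optimum

Feasible corners and f = 4p + 8q:
  (-1601/5, -3311/10) → f = -19648/5
  (-141, -259/2) → f = -1600
The feasible region has finitely many vertices and no improving ray; the maximum is -1600 at (-141, -259/2).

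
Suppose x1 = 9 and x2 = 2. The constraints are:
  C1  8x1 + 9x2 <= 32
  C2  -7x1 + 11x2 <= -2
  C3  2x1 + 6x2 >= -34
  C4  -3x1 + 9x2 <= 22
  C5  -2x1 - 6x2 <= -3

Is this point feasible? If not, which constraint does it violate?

Constraint C1: 8x1 + 9x2 = 90, which is not ≤ 32. All other constraints are satisfied.

not feasible — violates C1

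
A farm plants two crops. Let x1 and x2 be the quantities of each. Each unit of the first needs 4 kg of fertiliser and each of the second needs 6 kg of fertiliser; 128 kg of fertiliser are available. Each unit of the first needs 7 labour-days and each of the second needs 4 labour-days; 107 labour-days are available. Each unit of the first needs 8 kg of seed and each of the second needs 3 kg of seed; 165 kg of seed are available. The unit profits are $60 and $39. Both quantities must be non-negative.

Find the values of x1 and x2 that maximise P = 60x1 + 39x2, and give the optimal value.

x1 = 5, x2 = 18, maximum P = 1002

Vertices and P = 60x1 + 39x2:
  (0, 0) → P = 0
  (0, 64/3) → P = 832
  (107/7, 0) → P = 6420/7
  (5, 18) → P = 1002

The optimum lies where 4x1 + 6x2 = 128 and 7x1 + 4x2 = 107.
Solving simultaneously gives x1 = 5, x2 = 18.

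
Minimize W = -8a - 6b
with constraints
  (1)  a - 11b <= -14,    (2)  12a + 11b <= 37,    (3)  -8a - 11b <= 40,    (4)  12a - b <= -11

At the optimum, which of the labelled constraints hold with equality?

(2) and (4)

Vertices and W = -8a - 6b:
  (-6, 8/11) → W = 480/11
  (-107/131, 157/131) → W = -86/131
  (-7/12, 4) → W = -58/3
The feasible region is unbounded (it extends along (-11, 8), (-11, 12)), but W strictly increases along every unbounded feasible direction, so there is no improving ray and the minimum is attained at a vertex.

The minimum is at (-7/12, 4). Substituting into each constraint, equality holds for (2) and (4); the remaining constraints have slack.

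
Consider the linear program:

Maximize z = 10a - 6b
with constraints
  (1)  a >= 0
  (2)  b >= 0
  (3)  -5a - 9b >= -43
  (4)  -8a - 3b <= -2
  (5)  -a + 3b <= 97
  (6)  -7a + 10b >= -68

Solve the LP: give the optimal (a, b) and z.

Corner points and z = 10a - 6b:
  (0, 43/9) → z = -86/3
  (0, 2/3) → z = -4
  (43/5, 0) → z = 86
  (1/4, 0) → z = 5/2

a = 43/5, b = 0, maximum z = 86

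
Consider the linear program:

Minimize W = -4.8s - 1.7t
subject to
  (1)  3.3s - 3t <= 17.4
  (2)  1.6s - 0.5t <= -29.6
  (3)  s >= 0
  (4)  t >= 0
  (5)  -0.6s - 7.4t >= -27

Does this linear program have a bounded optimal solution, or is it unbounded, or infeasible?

infeasible

The boundaries 3.3s - 3t = 17.4 and t = 0 meet at (58/11, 0), but that point violates 1.6s - 0.5t ≤ -29.6. Every candidate vertex is excluded by some other constraint, so the feasible region is empty.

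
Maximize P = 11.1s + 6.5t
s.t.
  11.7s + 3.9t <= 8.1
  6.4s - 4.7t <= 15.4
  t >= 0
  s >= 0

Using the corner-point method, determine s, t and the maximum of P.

s = 0, t = 27/13, maximum P = 27/2

Extreme points and P = 11.1s + 6.5t:
  (9/13, 0) → P = 999/130
  (0, 27/13) → P = 27/2
  (0, 0) → P = 0

The binding constraints are 11.7s + 3.9t = 8.1 and s = 0.
Solving simultaneously gives s = 0, t = 27/13.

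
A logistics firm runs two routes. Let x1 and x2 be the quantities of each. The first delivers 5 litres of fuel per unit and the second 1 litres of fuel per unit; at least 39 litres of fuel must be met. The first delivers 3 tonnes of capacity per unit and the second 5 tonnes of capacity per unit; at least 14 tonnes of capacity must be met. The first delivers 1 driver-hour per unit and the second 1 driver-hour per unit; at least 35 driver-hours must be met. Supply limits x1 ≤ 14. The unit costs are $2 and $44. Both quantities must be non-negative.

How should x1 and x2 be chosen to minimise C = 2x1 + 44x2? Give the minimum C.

Corner points and C = 2x1 + 44x2:
  (0, 39) → C = 1716
  (1, 34) → C = 1498
  (14, 21) → C = 952
The feasible region is unbounded (it extends along (0, 1)), but C strictly increases along every unbounded feasible direction, so there is no improving ray and the minimum is attained at a vertex.

x1 = 14, x2 = 21, minimum C = 952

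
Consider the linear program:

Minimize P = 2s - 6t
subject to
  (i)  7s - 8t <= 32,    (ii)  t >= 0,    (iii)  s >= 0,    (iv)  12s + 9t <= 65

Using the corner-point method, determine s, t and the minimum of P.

s = 0, t = 65/9, minimum P = -130/3

Extreme points and P = 2s - 6t:
  (32/7, 0) → P = 64/7
  (808/159, 71/159) → P = 1190/159
  (0, 0) → P = 0
  (0, 65/9) → P = -130/3

At the optimal vertex, s = 0 and 12s + 9t = 65.
Solving simultaneously gives s = 0, t = 65/9.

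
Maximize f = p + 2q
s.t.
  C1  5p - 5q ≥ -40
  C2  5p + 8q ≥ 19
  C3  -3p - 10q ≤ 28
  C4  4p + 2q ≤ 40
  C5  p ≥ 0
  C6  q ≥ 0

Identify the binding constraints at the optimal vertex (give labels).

Feasible corners and f = p + 2q:
  (4, 12) → f = 28
  (0, 8) → f = 16
  (0, 19/8) → f = 19/4
  (19/5, 0) → f = 19/5
  (10, 0) → f = 10

The maximum is at (4, 12). Substituting into each constraint, equality holds for C1 and C4; the remaining constraints have slack.

C1 and C4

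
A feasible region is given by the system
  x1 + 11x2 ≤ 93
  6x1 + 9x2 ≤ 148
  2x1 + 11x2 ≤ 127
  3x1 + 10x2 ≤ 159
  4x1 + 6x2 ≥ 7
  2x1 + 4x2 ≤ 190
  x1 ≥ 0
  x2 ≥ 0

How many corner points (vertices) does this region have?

5

Of the 27 pairwise boundary intersections, those satisfying every inequality are:
  (791/57, 410/57)
  (0, 93/11)
  (74/3, 0)
  (0, 7/6)
  (7/4, 0)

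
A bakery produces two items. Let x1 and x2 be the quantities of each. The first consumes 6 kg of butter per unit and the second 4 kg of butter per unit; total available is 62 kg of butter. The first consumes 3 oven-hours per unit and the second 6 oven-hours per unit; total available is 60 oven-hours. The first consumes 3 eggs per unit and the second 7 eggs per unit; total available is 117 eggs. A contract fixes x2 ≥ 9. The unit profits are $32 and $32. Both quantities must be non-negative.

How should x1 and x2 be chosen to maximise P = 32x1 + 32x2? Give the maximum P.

x1 = 2, x2 = 9, maximum P = 352

Vertices and P = 32x1 + 32x2:
  (0, 10) → P = 320
  (0, 9) → P = 288
  (2, 9) → P = 352

At the optimal vertex, 3x1 + 6x2 = 60 and x2 = 9.
Solving simultaneously gives x1 = 2, x2 = 9.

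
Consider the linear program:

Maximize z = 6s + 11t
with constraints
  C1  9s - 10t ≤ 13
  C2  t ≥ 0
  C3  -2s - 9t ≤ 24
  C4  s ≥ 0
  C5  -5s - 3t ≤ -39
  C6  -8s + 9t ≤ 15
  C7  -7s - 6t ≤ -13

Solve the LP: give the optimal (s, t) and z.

Vertices and z = 6s + 11t:
  (39/7, 26/7) → z = 520/7
  (267, 239) → z = 4231
  (102/23, 129/23) → z = 2031/23

s = 267, t = 239, maximum z = 4231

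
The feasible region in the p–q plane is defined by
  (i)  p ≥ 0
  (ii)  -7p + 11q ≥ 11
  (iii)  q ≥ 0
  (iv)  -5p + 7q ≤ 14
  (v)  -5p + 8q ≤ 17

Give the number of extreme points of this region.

Of the 10 pairwise boundary intersections, those satisfying every inequality are:
  (0, 1)
  (0, 2)
  (99, 64)
  (7/5, 3)

4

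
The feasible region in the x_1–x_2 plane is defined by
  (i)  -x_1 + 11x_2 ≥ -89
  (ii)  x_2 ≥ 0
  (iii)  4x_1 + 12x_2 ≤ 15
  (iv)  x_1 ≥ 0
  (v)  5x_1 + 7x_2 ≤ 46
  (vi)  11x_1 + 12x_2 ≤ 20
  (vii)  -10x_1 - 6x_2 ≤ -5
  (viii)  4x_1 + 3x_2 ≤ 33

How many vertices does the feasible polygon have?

5

Of the 28 pairwise boundary intersections, those satisfying every inequality are:
  (20/11, 0)
  (1/2, 0)
  (0, 5/4)
  (5/7, 85/84)
  (0, 5/6)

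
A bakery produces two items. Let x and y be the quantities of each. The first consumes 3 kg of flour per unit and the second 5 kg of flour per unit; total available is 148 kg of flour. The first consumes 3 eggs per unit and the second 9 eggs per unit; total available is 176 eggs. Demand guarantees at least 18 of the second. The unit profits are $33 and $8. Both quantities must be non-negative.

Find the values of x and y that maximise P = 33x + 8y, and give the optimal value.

Feasible corners and P = 33x + 8y:
  (0, 176/9) → P = 1408/9
  (0, 18) → P = 144
  (14/3, 18) → P = 298

The binding constraints are 3x + 9y = 176 and y = 18.
Solving simultaneously gives x = 14/3, y = 18.

x = 14/3, y = 18, maximum P = 298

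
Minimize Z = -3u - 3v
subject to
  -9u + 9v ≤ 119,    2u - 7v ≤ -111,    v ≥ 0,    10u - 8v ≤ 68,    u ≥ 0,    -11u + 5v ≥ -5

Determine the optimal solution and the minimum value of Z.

u = 320/27, v = 677/27, minimum Z = -997/9

Extreme points and Z = -3u - 3v:
  (166/45, 761/45) → Z = -309/5
  (320/27, 677/27) → Z = -997/9
  (590/67, 1231/67) → Z = -5463/67

At the optimal vertex, -9u + 9v = 119 and -11u + 5v = -5.
Solving simultaneously gives u = 320/27, v = 677/27.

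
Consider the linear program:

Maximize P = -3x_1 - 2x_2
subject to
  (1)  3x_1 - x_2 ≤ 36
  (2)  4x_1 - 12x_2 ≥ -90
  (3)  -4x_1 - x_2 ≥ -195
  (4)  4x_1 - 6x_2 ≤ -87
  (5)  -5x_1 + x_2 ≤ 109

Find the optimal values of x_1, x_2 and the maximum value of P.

x_1 = -567/26, x_2 = -1/26, maximum P = 131/2

Corner points and P = -3x_1 - 2x_2:
  (-21, 1/2) → P = 62
  (-87/4, 1/4) → P = 259/4
  (-567/26, -1/26) → P = 131/2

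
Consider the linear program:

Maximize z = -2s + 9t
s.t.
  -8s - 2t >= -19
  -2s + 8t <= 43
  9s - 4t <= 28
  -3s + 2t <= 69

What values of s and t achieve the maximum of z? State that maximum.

s = 33/34, t = 191/34, maximum z = 1653/34

Extreme points and z = -2s + 9t:
  (33/34, 191/34) → z = 1653/34
  (66/25, -53/50) → z = -741/50
  (-233/10, -9/20) → z = 851/20
The feasible region is unbounded (it extends along (-4, -9), (-2, -3)), but z strictly decreases along every unbounded feasible direction, so there is no improving ray and the maximum is attained at a vertex.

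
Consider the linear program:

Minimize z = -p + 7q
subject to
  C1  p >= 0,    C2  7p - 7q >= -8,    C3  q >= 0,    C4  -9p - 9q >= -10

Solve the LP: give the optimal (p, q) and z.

Feasible corners and z = -p + 7q:
  (0, 0) → z = 0
  (0, 10/9) → z = 70/9
  (10/9, 0) → z = -10/9

At the optimal vertex, q = 0 and -9p - 9q = -10.
Solving simultaneously gives p = 10/9, q = 0.

p = 10/9, q = 0, minimum z = -10/9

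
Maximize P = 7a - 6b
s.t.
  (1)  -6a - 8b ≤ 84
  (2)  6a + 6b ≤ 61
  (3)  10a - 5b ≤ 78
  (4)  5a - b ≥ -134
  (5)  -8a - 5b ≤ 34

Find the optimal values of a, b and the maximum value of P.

a = 22/9, b = -482/45, maximum P = 3662/45

Corner points and P = 7a - 6b:
  (773/90, 71/45) → P = 4559/90
  (-743/36, 1109/36) → P = -11855/36
  (22/9, -482/45) → P = 3662/45
  (-64/3, 82/3) → P = -940/3

The optimum lies where 10a - 5b = 78 and -8a - 5b = 34.
Solving simultaneously gives a = 22/9, b = -482/45.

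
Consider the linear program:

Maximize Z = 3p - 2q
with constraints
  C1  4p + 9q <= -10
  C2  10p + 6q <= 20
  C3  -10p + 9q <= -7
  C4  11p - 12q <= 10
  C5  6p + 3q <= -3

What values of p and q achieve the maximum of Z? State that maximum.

p = -10/49, q = -50/49, maximum Z = 10/7

Extreme points and Z = 3p - 2q:
  (-3/14, -64/63) → Z = 25/18
  (-10/49, -50/49) → Z = 10/7
  (-2/7, -23/21) → Z = 4/3

The optimum lies where 4p + 9q = -10 and 11p - 12q = 10.
Solving simultaneously gives p = -10/49, q = -50/49.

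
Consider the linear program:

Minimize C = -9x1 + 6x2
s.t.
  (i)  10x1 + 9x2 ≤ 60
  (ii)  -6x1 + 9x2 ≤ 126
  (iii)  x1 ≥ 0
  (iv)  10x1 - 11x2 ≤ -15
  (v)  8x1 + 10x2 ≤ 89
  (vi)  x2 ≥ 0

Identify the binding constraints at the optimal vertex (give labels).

Corner points and C = -9x1 + 6x2:
  (0, 20/3) → C = 40
  (21/8, 15/4) → C = -9/8
  (0, 15/11) → C = 90/11

The minimum is at (21/8, 15/4). Substituting into each constraint, equality holds for (i) and (iv); the remaining constraints have slack.

(i) and (iv)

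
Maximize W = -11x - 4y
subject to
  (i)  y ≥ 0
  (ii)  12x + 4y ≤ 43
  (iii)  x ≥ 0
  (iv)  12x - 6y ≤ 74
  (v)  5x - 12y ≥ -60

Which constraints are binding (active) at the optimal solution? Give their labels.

Vertices and W = -11x - 4y:
  (43/12, 0) → W = -473/12
  (0, 0) → W = 0
  (69/41, 935/164) → W = -1694/41
  (0, 5) → W = -20

The maximum is at (0, 0). Substituting into each constraint, equality holds for (i) and (iii); the remaining constraints have slack.

(i) and (iii)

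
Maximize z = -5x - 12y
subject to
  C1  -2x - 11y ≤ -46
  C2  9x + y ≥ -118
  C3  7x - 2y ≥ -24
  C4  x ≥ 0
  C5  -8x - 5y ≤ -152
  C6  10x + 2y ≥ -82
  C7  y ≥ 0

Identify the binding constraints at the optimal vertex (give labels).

C1 and C5

Feasible corners and z = -5x - 12y:
  (721/39, 32/39) → z = -3989/39
  (23, 0) → z = -115
  (184/51, 1256/51) → z = -15992/51
The feasible region is unbounded (it extends along (2, 7), (1, 0)), but z strictly decreases along every unbounded feasible direction, so there is no improving ray and the maximum is attained at a vertex.

The maximum is at (721/39, 32/39). Substituting into each constraint, equality holds for C1 and C5; the remaining constraints have slack.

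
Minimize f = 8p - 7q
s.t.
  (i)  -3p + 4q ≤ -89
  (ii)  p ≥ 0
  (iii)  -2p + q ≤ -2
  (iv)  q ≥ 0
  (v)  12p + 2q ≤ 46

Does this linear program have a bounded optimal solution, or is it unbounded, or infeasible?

The boundaries -3p + 4q = -89 and p = 0 meet at (0, -89/4), but that point violates q ≥ 0. Every candidate vertex is excluded by some other constraint, so the feasible region is empty.

infeasible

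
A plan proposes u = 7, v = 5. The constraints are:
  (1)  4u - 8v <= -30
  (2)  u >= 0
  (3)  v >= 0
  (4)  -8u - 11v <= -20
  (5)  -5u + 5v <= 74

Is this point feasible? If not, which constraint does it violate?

not feasible — violates (1)

Constraint (1): 4u - 8v = -12, which is not ≤ -30. All other constraints are satisfied.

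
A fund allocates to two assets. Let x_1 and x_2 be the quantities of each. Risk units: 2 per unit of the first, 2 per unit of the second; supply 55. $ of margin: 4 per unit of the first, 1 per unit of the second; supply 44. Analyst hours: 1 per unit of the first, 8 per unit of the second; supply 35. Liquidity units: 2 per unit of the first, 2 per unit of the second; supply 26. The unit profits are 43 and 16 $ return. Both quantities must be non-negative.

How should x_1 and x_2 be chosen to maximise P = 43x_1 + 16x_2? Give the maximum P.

x_1 = 31/3, x_2 = 8/3, maximum P = 487

Corner points and P = 43x_1 + 16x_2:
  (0, 0) → P = 0
  (0, 35/8) → P = 70
  (11, 0) → P = 473
  (31/3, 8/3) → P = 487
  (69/7, 22/7) → P = 3319/7

At the optimal vertex, 4x_1 + x_2 = 44 and 2x_1 + 2x_2 = 26.
Solving simultaneously gives x_1 = 31/3, x_2 = 8/3.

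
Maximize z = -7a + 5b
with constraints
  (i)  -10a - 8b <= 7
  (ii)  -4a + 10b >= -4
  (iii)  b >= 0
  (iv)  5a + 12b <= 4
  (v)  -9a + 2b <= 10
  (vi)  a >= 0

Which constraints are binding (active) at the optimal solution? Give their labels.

Feasible corners and z = -7a + 5b:
  (4/5, 0) → z = -28/5
  (0, 0) → z = 0
  (0, 1/3) → z = 5/3

The maximum is at (0, 1/3). Substituting into each constraint, equality holds for (iv) and (vi); the remaining constraints have slack.

(iv) and (vi)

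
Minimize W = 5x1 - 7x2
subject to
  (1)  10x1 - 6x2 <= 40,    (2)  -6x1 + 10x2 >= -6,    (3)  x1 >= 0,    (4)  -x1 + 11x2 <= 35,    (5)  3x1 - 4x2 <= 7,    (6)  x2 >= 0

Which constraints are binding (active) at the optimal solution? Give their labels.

(3) and (4)

Corner points and W = 5x1 - 7x2:
  (91/16, 45/16) → W = 35/4
  (25/4, 15/4) → W = 5
  (1, 0) → W = 5
  (0, 35/11) → W = -245/11
  (0, 0) → W = 0

The minimum is at (0, 35/11). Substituting into each constraint, equality holds for (3) and (4); the remaining constraints have slack.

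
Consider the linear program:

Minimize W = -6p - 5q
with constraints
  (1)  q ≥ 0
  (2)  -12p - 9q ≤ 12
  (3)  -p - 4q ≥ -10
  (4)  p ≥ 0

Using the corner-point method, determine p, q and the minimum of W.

p = 10, q = 0, minimum W = -60

Vertices and W = -6p - 5q:
  (10, 0) → W = -60
  (0, 0) → W = 0
  (0, 5/2) → W = -25/2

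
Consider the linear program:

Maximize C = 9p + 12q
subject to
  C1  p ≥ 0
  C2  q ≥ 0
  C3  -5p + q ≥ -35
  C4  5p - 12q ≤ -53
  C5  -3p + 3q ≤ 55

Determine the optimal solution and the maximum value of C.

p = 40/3, q = 95/3, maximum C = 500

The binding constraints are -5p + q = -35 and -3p + 3q = 55.
Solving simultaneously gives p = 40/3, q = 95/3.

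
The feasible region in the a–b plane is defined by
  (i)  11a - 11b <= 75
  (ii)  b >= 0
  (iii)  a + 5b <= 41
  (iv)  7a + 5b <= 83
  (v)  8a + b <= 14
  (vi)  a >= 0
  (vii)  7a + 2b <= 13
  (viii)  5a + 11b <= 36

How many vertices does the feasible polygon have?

5

The feasible vertices (each the meet of two boundaries and inside every other half-plane) are:
  (7/4, 0)
  (0, 0)
  (5/3, 2/3)
  (0, 36/11)
  (71/67, 187/67)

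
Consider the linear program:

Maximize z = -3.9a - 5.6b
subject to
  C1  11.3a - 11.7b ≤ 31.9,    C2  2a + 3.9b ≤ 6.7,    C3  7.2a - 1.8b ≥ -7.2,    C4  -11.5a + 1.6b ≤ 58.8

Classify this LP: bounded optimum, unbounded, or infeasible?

bounded optimum

Feasible corners and z = -3.9a - 5.6b:
  (520/173, 397/2249) → z = -142936/11245
  (-787/355, -1728/355) → z = 127461/3550
  (-89/176, 87/44) → z = -16017/1760
The feasible region has finitely many vertices and no improving ray; the maximum is 127461/3550 at (-787/355, -1728/355).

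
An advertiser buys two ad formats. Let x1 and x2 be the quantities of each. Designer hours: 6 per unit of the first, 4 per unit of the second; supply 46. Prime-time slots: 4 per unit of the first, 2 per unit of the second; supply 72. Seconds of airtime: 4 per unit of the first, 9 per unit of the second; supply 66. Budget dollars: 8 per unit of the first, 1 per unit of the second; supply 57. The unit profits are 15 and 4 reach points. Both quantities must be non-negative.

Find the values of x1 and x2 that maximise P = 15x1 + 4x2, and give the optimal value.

x1 = 7, x2 = 1, maximum P = 109

Feasible corners and P = 15x1 + 4x2:
  (0, 0) → P = 0
  (0, 22/3) → P = 88/3
  (57/8, 0) → P = 855/8
  (75/19, 106/19) → P = 1549/19
  (7, 1) → P = 109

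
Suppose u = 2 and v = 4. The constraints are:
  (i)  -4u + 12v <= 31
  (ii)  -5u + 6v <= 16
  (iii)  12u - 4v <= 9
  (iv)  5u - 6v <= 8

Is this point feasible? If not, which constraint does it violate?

Constraint (i): -4u + 12v = 40, which is not ≤ 31. All other constraints are satisfied.

not feasible — violates (i)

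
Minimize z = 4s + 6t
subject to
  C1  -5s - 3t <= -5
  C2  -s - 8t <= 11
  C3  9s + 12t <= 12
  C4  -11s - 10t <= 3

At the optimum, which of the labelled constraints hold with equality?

Feasible corners and z = 4s + 6t:
  (73/37, -60/37) → z = -68/37
  (8/11, 5/11) → z = 62/11
  (19/5, -37/20) → z = 41/10

The minimum is at (73/37, -60/37). Substituting into each constraint, equality holds for C1 and C2; the remaining constraints have slack.

C1 and C2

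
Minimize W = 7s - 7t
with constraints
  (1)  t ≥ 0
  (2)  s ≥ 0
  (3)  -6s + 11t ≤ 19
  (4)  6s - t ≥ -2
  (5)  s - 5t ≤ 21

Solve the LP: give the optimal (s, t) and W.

s = 0, t = 19/11, minimum W = -133/11

Corner points and W = 7s - 7t:
  (0, 0) → W = 0
  (21, 0) → W = 147
  (0, 19/11) → W = -133/11
The feasible region is unbounded (it extends along (5, 1), (11, 6)), but W strictly increases along every unbounded feasible direction, so there is no improving ray and the minimum is attained at a vertex.

The binding constraints are s = 0 and -6s + 11t = 19.
Solving simultaneously gives s = 0, t = 19/11.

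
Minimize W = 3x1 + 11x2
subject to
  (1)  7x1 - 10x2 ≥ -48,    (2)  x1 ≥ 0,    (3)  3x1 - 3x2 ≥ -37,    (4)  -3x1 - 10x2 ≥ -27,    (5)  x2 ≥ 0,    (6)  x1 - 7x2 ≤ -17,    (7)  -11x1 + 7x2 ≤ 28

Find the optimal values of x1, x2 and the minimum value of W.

x1 = 0, x2 = 17/7, minimum W = 187/7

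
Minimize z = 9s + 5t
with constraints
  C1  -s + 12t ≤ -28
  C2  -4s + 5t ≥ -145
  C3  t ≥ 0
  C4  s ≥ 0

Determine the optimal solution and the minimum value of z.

Extreme points and z = 9s + 5t:
  (1600/43, 33/43) → z = 14565/43
  (28, 0) → z = 252
  (145/4, 0) → z = 1305/4

At the optimal vertex, -s + 12t = -28 and t = 0.
Solving simultaneously gives s = 28, t = 0.

s = 28, t = 0, minimum z = 252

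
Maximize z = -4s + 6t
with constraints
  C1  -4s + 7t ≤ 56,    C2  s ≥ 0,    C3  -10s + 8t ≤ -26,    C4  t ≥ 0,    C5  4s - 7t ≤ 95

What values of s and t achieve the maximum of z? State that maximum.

Feasible corners and z = -4s + 6t:
  (315/19, 332/19) → z = 732/19
  (13/5, 0) → z = -52/5
  (95/4, 0) → z = -95
The feasible region is unbounded (it extends along (7, 4)), but z strictly decreases along every unbounded feasible direction, so there is no improving ray and the maximum is attained at a vertex.

The binding constraints are -4s + 7t = 56 and -10s + 8t = -26.
Solving simultaneously gives s = 315/19, t = 332/19.

s = 315/19, t = 332/19, maximum z = 732/19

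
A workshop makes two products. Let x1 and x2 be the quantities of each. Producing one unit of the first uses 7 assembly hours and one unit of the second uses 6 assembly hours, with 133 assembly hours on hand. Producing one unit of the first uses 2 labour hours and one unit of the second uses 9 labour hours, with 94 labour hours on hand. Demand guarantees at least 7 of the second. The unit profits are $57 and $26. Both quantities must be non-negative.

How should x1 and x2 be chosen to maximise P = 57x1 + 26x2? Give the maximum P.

The optimum lies where 7x1 + 6x2 = 133 and x2 = 7.
Solving simultaneously gives x1 = 13, x2 = 7.

x1 = 13, x2 = 7, maximum P = 923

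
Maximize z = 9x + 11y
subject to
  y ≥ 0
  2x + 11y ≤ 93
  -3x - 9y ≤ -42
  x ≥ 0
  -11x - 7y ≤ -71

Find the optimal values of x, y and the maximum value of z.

Extreme points and z = 9x + 11y:
  (93/2, 0) → z = 837/2
  (14, 0) → z = 126
  (130/107, 881/107) → z = 10861/107
  (115/26, 83/26) → z = 974/13

x = 93/2, y = 0, maximum z = 837/2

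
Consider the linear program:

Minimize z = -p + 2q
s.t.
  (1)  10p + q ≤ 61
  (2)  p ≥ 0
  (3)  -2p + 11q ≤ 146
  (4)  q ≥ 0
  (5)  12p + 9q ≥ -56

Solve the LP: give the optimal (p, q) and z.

The optimum lies where 10p + q = 61 and q = 0.
Solving simultaneously gives p = 61/10, q = 0.

p = 61/10, q = 0, minimum z = -61/10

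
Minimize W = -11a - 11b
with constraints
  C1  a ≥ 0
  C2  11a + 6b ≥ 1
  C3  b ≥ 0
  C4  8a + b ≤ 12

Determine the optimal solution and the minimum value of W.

Corner points and W = -11a - 11b:
  (0, 1/6) → W = -11/6
  (0, 12) → W = -132
  (1/11, 0) → W = -1
  (3/2, 0) → W = -33/2

The binding constraints are a = 0 and 8a + b = 12.
Solving simultaneously gives a = 0, b = 12.

a = 0, b = 12, minimum W = -132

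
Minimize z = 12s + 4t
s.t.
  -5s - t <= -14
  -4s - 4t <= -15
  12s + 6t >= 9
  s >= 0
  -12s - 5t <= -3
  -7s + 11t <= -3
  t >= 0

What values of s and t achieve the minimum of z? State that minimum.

s = 41/16, t = 19/16, minimum z = 71/2

Vertices and z = 12s + 4t:
  (41/16, 19/16) → z = 71/2
  (157/62, 83/62) → z = 1108/31
  (15/4, 0) → z = 45
The feasible region is unbounded (it extends along (11, 7), (1, 0)), but z strictly increases along every unbounded feasible direction, so there is no improving ray and the minimum is attained at a vertex.

At the optimal vertex, -5s - t = -14 and -4s - 4t = -15.
Solving simultaneously gives s = 41/16, t = 19/16.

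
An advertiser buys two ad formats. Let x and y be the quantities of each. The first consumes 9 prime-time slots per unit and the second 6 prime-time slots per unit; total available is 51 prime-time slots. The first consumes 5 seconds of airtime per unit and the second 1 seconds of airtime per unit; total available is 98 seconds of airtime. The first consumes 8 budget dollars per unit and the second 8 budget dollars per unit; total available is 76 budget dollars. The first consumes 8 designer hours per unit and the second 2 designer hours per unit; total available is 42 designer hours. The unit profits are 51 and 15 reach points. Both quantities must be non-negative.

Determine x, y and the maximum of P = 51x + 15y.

The binding constraints are 9x + 6y = 51 and 8x + 2y = 42.
Solving simultaneously gives x = 5, y = 1.

x = 5, y = 1, maximum P = 270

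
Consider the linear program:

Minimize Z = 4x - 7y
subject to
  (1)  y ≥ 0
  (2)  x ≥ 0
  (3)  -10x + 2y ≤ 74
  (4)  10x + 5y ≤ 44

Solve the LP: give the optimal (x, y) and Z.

Extreme points and Z = 4x - 7y:
  (0, 0) → Z = 0
  (22/5, 0) → Z = 88/5
  (0, 44/5) → Z = -308/5

At the optimal vertex, x = 0 and 10x + 5y = 44.
Solving simultaneously gives x = 0, y = 44/5.

x = 0, y = 44/5, minimum Z = -308/5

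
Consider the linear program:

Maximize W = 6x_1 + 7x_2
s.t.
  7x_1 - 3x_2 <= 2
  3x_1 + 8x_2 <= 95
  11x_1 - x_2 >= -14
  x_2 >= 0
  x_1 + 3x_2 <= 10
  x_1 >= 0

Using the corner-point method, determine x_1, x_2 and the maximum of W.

x_1 = 3/2, x_2 = 17/6, maximum W = 173/6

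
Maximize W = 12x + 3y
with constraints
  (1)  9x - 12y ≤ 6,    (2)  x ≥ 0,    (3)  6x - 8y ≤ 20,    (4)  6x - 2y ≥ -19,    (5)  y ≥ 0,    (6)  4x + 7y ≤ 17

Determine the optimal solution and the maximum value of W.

Corner points and W = 12x + 3y:
  (2/3, 0) → W = 8
  (82/37, 43/37) → W = 1113/37
  (0, 0) → W = 0
  (0, 17/7) → W = 51/7

x = 82/37, y = 43/37, maximum W = 1113/37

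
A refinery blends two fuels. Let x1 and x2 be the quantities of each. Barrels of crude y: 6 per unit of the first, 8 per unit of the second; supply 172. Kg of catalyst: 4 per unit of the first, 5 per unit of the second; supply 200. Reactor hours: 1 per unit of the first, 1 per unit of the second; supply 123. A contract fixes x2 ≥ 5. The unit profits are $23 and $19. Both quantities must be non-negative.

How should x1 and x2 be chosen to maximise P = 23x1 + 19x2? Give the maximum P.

Feasible corners and P = 23x1 + 19x2:
  (0, 43/2) → P = 817/2
  (0, 5) → P = 95
  (22, 5) → P = 601

x1 = 22, x2 = 5, maximum P = 601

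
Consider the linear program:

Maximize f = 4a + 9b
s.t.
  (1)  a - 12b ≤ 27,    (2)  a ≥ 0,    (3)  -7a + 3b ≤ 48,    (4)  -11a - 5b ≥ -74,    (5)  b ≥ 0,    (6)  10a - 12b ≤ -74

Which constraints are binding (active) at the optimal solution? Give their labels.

(2) and (4)

Vertices and f = 4a + 9b:
  (0, 74/5) → f = 666/5
  (0, 37/6) → f = 111/2
  (37/13, 111/13) → f = 1147/13

The maximum is at (0, 74/5). Substituting into each constraint, equality holds for (2) and (4); the remaining constraints have slack.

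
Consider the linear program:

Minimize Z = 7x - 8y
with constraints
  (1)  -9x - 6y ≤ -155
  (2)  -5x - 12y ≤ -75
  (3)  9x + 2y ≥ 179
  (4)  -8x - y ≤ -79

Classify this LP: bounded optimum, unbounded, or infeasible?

From the feasible point (999/49, -110/49), moving in the direction (-1, 8) keeps every constraint satisfied while Z decreases without bound.

unbounded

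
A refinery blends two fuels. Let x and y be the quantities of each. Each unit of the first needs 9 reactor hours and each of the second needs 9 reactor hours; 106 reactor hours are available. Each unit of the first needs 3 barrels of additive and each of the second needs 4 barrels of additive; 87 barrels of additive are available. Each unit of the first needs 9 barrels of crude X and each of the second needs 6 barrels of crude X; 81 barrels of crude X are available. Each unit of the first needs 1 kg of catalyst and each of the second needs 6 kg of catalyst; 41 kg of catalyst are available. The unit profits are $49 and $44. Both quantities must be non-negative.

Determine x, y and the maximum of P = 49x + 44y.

Feasible corners and P = 49x + 44y:
  (0, 0) → P = 0
  (0, 41/6) → P = 902/3
  (9, 0) → P = 441
  (5, 6) → P = 509

x = 5, y = 6, maximum P = 509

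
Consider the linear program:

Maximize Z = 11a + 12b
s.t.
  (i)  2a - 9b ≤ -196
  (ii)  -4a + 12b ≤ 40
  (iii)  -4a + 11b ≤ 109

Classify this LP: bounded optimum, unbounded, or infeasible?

From the feasible point (166, 176/3), moving in the direction (12, 4) keeps every constraint satisfied while Z increases without bound.

unbounded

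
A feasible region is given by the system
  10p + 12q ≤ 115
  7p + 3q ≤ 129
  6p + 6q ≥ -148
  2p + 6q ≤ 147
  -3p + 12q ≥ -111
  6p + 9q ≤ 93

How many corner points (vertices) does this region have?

5

The feasible vertices (each the meet of two boundaries and inside every other half-plane) are:
  (226/13, -255/52)
  (-9/2, 40/3)
  (-295/4, 589/12)
  (-37/3, -37/3)
  (-85/2, 116/3)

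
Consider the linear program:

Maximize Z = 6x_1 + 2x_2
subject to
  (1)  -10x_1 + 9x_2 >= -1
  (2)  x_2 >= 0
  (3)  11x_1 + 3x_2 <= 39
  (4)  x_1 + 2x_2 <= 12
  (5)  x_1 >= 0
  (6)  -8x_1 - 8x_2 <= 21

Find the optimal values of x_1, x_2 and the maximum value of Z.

x_1 = 42/19, x_2 = 93/19, maximum Z = 438/19

Vertices and Z = 6x_1 + 2x_2:
  (1/10, 0) → Z = 3/5
  (118/43, 379/129) → Z = 2882/129
  (0, 0) → Z = 0
  (42/19, 93/19) → Z = 438/19
  (0, 6) → Z = 12

At the optimal vertex, 11x_1 + 3x_2 = 39 and x_1 + 2x_2 = 12.
Solving simultaneously gives x_1 = 42/19, x_2 = 93/19.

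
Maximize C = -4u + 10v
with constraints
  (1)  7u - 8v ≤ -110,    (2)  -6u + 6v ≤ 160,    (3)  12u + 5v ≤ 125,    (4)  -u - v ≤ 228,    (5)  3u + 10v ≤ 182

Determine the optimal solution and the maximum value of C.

u = -254/39, v = 262/13, maximum C = 8876/39

The optimum lies where -6u + 6v = 160 and 3u + 10v = 182.
Solving simultaneously gives u = -254/39, v = 262/13.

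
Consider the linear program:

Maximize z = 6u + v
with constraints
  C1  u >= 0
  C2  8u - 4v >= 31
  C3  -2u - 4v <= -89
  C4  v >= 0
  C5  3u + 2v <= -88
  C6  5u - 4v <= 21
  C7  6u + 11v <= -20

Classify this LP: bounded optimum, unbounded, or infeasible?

infeasible

The boundaries 5u - 4v = 21 and 6u + 11v = -20 meet at (151/79, -226/79), but that point violates 8u - 4v ≥ 31. Every candidate vertex is excluded by some other constraint, so the feasible region is empty.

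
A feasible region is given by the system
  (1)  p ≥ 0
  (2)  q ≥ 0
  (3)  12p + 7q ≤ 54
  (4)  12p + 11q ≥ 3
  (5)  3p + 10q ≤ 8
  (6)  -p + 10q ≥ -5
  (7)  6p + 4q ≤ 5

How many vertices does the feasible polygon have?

Pairwise boundary intersections that survive every other constraint:
  (0, 3/11)
  (0, 4/5)
  (1/4, 0)
  (5/6, 0)
  (3/8, 11/16)

5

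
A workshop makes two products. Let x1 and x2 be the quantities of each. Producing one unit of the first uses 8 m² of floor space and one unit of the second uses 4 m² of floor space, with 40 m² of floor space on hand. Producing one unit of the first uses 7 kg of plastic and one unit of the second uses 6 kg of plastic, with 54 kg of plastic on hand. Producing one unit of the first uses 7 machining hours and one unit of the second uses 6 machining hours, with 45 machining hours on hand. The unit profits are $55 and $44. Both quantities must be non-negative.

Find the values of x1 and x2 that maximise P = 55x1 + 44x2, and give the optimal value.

Feasible corners and P = 55x1 + 44x2:
  (0, 0) → P = 0
  (0, 15/2) → P = 330
  (5, 0) → P = 275
  (3, 4) → P = 341

At the optimal vertex, 8x1 + 4x2 = 40 and 7x1 + 6x2 = 45.
Solving simultaneously gives x1 = 3, x2 = 4.

x1 = 3, x2 = 4, maximum P = 341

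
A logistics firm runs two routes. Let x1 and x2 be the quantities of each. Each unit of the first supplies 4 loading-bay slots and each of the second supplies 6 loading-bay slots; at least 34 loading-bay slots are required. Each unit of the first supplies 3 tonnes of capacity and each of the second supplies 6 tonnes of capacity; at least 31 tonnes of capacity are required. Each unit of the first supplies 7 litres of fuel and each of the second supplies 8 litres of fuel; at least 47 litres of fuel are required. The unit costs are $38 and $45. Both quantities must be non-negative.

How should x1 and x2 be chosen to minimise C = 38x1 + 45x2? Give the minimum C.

Feasible corners and C = 38x1 + 45x2:
  (0, 47/8) → C = 2115/8
  (31/3, 0) → C = 1178/3
  (3, 11/3) → C = 279
  (1, 5) → C = 263
The feasible region is unbounded (it extends along (0, 1), (1, 0)), but C strictly increases along every unbounded feasible direction, so there is no improving ray and the minimum is attained at a vertex.

At the optimal vertex, 4x1 + 6x2 = 34 and 7x1 + 8x2 = 47.
Solving simultaneously gives x1 = 1, x2 = 5.

x1 = 1, x2 = 5, minimum C = 263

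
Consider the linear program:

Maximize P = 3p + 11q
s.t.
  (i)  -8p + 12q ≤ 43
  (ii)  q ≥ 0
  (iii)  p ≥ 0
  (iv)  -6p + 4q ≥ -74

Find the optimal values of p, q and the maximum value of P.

Vertices and P = 3p + 11q:
  (0, 43/12) → P = 473/12
  (53/2, 85/4) → P = 1253/4
  (0, 0) → P = 0
  (37/3, 0) → P = 37

The binding constraints are -8p + 12q = 43 and -6p + 4q = -74.
Solving simultaneously gives p = 53/2, q = 85/4.

p = 53/2, q = 85/4, maximum P = 1253/4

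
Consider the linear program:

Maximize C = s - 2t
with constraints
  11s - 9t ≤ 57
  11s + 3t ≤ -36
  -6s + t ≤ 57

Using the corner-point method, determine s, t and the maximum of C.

s = -570/43, t = -969/43, maximum C = 1368/43

The binding constraints are 11s - 9t = 57 and -6s + t = 57.
Solving simultaneously gives s = -570/43, t = -969/43.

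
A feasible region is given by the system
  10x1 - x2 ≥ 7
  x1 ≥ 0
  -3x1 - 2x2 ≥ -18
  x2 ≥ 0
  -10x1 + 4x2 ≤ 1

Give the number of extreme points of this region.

The feasible vertices (each the meet of two boundaries and inside every other half-plane) are:
  (7/10, 0)
  (29/30, 8/3)
  (6, 0)
  (35/16, 183/32)

4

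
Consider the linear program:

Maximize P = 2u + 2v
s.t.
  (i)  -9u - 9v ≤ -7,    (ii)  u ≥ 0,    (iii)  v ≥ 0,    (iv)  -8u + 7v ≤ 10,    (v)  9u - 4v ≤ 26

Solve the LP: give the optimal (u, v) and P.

The binding constraints are -8u + 7v = 10 and 9u - 4v = 26.
Solving simultaneously gives u = 222/31, v = 298/31.

u = 222/31, v = 298/31, maximum P = 1040/31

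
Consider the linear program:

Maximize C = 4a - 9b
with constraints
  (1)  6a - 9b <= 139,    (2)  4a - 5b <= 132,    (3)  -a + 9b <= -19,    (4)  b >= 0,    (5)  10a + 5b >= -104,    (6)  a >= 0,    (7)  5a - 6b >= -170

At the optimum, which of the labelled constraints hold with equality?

Vertices and C = 4a - 9b:
  (24, 5/9) → C = 91
  (139/6, 0) → C = 278/3
  (19, 0) → C = 76

The maximum is at (139/6, 0). Substituting into each constraint, equality holds for (1) and (4); the remaining constraints have slack.

(1) and (4)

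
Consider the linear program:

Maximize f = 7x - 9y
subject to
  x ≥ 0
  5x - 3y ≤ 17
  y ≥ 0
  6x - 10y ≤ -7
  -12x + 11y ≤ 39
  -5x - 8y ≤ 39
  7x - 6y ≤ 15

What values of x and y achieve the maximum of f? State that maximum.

x = 96/17, y = 139/34, maximum f = 93/34

Vertices and f = 7x - 9y:
  (0, 7/10) → f = -63/10
  (0, 39/11) → f = -351/11
  (16, 21) → f = -77
  (19/3, 44/9) → f = 1/3
  (96/17, 139/34) → f = 93/34

At the optimal vertex, 6x - 10y = -7 and 7x - 6y = 15.
Solving simultaneously gives x = 96/17, y = 139/34.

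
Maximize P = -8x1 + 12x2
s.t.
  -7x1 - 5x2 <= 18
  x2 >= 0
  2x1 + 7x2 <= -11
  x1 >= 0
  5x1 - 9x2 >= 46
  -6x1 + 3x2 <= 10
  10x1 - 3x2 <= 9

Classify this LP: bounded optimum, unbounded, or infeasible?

The boundaries -6x1 + 3x2 = 10 and 10x1 - 3x2 = 9 meet at (19/4, 77/6), but that point violates 2x1 + 7x2 ≤ -11. Every candidate vertex is excluded by some other constraint, so the feasible region is empty.

infeasible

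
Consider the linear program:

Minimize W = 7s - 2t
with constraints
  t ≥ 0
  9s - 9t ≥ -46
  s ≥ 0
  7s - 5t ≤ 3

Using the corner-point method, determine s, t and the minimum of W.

Corner points and W = 7s - 2t:
  (0, 0) → W = 0
  (3/7, 0) → W = 3
  (0, 46/9) → W = -92/9
  (257/18, 349/18) → W = 367/6

At the optimal vertex, 9s - 9t = -46 and s = 0.
Solving simultaneously gives s = 0, t = 46/9.

s = 0, t = 46/9, minimum W = -92/9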